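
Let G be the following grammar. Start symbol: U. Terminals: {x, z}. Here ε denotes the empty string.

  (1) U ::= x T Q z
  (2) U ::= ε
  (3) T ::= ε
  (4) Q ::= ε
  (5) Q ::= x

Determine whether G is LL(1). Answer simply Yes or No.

Yes

FIRST(U) = {ε, x}
FIRST(T) = {ε}
FIRST(Q) = {ε, x}
FOLLOW(U) = {$}
FOLLOW(T) = {x, z}
FOLLOW(Q) = {z}
Each cell of M receives at most one production.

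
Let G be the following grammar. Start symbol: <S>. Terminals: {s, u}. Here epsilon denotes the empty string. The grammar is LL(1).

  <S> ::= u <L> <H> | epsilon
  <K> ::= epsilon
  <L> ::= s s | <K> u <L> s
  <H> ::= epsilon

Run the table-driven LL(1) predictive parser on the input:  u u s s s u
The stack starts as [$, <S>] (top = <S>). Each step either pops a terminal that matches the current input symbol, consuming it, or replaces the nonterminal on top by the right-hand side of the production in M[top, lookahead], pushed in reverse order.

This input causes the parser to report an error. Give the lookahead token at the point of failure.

      Stack              Input          Action
   1  $ <S>              u u s s s u $  expand <S> ::= u <L> <H>
   2  $ <H> <L> u        u u s s s u $  match u
   3  $ <H> <L>          u s s s u $    expand <L> ::= <K> u <L> s
   4  $ <H> s <L> u <K>  u s s s u $    expand <K> ::= epsilon
   5  $ <H> s <L> u      u s s s u $    match u
   6  $ <H> s <L>        s s s u $      expand <L> ::= s s
   7  $ <H> s s s        s s s u $      match s
   8  $ <H> s s          s s u $        match s
   9  $ <H> s            s u $          match s
  10  $ <H>              u $            error: M[<H>, u] is empty

u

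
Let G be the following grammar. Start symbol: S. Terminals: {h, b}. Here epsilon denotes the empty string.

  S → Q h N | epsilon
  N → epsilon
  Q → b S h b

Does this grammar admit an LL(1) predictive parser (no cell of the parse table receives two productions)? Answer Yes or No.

Yes

FIRST(S) = {epsilon, b}
FIRST(N) = {epsilon}
FIRST(Q) = {b}
FOLLOW(S) = {$, h}
FOLLOW(N) = {$, h}
FOLLOW(Q) = {h}
Each cell of M receives at most one production.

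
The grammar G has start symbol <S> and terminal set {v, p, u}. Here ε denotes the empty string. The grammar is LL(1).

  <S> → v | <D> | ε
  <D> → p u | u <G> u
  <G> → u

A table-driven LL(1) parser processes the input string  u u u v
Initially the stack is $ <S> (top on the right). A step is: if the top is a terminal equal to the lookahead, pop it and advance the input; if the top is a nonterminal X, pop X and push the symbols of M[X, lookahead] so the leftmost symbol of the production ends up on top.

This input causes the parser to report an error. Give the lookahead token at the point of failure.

v

step 1: stack=$ <S>  input=u u u v $  — expand <S> → <D>
step 2: stack=$ <D>  input=u u u v $  — expand <D> → u <G> u
step 3: stack=$ u <G> u  input=u u u v $  — match u
step 4: stack=$ u <G>  input=u u v $  — expand <G> → u
step 5: stack=$ u u  input=u u v $  — match u
step 6: stack=$ u  input=u v $  — match u
step 7: stack=$  input=v $  — error: stack empty but input remains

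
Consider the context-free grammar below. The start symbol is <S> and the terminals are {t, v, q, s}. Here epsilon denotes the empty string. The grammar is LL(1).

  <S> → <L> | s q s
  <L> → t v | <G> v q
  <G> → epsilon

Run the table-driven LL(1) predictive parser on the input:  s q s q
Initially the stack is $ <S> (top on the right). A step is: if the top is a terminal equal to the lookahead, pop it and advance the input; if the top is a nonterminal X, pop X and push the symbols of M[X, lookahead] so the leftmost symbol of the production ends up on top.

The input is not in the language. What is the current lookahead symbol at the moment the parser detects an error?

q

step 1: stack=$ <S>  input=s q s q $  — expand <S> → s q s
step 2: stack=$ s q s  input=s q s q $  — match s
step 3: stack=$ s q  input=q s q $  — match q
step 4: stack=$ s  input=s q $  — match s
step 5: stack=$  input=q $  — error: stack empty but input remains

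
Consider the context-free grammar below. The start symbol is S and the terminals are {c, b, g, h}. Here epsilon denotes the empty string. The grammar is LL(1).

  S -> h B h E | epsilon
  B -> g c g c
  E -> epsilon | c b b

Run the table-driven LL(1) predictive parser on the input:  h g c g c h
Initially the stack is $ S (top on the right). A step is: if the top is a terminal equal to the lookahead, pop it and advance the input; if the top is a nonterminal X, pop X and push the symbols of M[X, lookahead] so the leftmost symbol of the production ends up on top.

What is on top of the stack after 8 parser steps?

     Stack          Input          Action
  1  $ S            h g c g c h $  expand S -> h B h E
  2  $ E h B h      h g c g c h $  match h
  3  $ E h B        g c g c h $    expand B -> g c g c
  4  $ E h c g c g  g c g c h $    match g
  5  $ E h c g c    c g c h $      match c
  6  $ E h c g      g c h $        match g
  7  $ E h c        c h $          match c
  8  $ E h          h $            match h
Stack after step 8: $ E (top = E).

E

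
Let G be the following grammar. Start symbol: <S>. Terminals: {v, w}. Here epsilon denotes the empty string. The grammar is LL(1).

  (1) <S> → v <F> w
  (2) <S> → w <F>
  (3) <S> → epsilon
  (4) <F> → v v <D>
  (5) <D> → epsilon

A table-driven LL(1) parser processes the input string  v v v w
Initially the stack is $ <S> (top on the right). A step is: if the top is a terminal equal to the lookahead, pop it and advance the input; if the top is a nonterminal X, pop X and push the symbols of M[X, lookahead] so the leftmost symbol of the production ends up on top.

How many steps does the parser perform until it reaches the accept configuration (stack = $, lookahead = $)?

     Stack        Input      Action
  1  $ <S>        v v v w $  expand <S> → v <F> w
  2  $ w <F> v    v v v w $  match v
  3  $ w <F>      v v w $    expand <F> → v v <D>
  4  $ w <D> v v  v v w $    match v
  5  $ w <D> v    v w $      match v
  6  $ w <D>      w $        expand <D> → epsilon
  7  $ w          w $        match w
Accept reached after 7 steps.

7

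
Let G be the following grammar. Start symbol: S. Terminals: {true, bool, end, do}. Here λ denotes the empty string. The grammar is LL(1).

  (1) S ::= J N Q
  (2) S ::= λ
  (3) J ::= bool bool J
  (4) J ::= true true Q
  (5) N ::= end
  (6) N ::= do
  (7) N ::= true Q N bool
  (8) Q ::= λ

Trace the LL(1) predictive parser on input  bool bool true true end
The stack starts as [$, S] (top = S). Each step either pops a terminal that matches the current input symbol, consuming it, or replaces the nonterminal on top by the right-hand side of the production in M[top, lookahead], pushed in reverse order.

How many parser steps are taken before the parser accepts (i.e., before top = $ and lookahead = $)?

11

      Stack              Input                      Action
   1  $ S                bool bool true true end $  expand S ::= J N Q
   2  $ Q N J            bool bool true true end $  expand J ::= bool bool J
   3  $ Q N J bool bool  bool bool true true end $  match bool
   4  $ Q N J bool       bool true true end $       match bool
   5  $ Q N J            true true end $            expand J ::= true true Q
   6  $ Q N Q true true  true true end $            match true
   7  $ Q N Q true       true end $                 match true
   8  $ Q N Q            end $                      expand Q ::= λ
   9  $ Q N              end $                      expand N ::= end
  10  $ Q end            end $                      match end
  11  $ Q                $                          expand Q ::= λ
Accept reached after 11 steps.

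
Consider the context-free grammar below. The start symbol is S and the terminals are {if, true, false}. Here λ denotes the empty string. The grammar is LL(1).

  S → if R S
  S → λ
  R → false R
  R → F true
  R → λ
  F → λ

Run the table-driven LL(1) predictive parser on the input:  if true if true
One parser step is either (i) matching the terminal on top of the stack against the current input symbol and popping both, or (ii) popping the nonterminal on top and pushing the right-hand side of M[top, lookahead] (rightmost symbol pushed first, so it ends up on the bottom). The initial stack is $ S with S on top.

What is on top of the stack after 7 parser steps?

R

     Stack       Input              Action
  1  $ S         if true if true $  expand S → if R S
  2  $ S R if    if true if true $  match if
  3  $ S R       true if true $     expand R → F true
  4  $ S true F  true if true $     expand F → λ
  5  $ S true    true if true $     match true
  6  $ S         if true $          expand S → if R S
  7  $ S R if    if true $          match if
Stack after step 7: $ S R (top = R).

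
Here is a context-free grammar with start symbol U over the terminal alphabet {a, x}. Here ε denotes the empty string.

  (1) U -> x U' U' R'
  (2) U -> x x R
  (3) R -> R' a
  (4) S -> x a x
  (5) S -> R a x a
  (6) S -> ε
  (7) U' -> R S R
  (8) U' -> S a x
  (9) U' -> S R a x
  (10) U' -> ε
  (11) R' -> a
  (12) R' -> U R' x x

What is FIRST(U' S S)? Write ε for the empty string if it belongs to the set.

FIRST(U) = {x}
FIRST(R') = {a, x}  (via U R' x x)
FIRST(R) = {a, x}  (via R' a)
FIRST(S) = {ε, a, x}  (via R a x a)
FIRST(U') = {ε, a, x}  (via R S R, S a x, S R a x)
FIRST(U' S S): take FIRST of each symbol in turn, carrying on past any symbol whose FIRST contains ε; result {ε, a, x}.

{ε, a, x}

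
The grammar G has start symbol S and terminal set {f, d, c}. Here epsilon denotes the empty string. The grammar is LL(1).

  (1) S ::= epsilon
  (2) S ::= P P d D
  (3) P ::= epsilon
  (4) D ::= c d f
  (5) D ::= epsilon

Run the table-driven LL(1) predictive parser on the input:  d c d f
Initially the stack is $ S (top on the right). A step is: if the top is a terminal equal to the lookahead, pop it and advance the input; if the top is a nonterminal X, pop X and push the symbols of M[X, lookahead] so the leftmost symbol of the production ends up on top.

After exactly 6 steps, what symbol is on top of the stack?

step 1: stack=$ S  input=d c d f $  — expand S ::= P P d D
step 2: stack=$ D d P P  input=d c d f $  — expand P ::= epsilon
step 3: stack=$ D d P  input=d c d f $  — expand P ::= epsilon
step 4: stack=$ D d  input=d c d f $  — match d
step 5: stack=$ D  input=c d f $  — expand D ::= c d f
step 6: stack=$ f d c  input=c d f $  — match c
Stack after step 6: $ f d (top = d).

d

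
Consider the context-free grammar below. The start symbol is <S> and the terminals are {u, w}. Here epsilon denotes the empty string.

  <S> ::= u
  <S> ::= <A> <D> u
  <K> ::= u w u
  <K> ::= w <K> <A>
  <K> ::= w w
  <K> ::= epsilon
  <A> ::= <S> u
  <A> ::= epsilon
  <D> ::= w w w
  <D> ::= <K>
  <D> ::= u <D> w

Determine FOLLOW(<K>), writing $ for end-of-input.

FIRST(<K>): from <K>::=u w u we get {u}; from <K>::=w <K> <A> we get {w}; from <K>::=w w we get {w}; from <K>::=epsilon we get {epsilon}. So FIRST(<K>) = {epsilon, u, w}.
FIRST(<D>): from <D>::=w w w we get {w}; from <D>::=<K> we get {epsilon, u, w}; from <D>::=u <D> w we get {u}. So FIRST(<D>) = {epsilon, u, w}.
FIRST(<S>): from <S>::=u we get {u}; from <S>::=<A> <D> u we get {u, w}. So FIRST(<S>) = {u, w}.
FIRST(<A>): from <A>::=<S> u we get {u, w}; from <A>::=epsilon we get {epsilon}. So FIRST(<A>) = {epsilon, u, w}.
FOLLOW(<S>) includes $ since <S> is the start symbol.
FOLLOW(<S>): in <A>::=<S> u, <S> is followed by u with FIRST {u}. Thus FOLLOW(<S>) = {$, u}.
FOLLOW(<D>): in <S>::=<A> <D> u, <D> is followed by u with FIRST {u}; in <D>::=u <D> w, <D> is followed by w with FIRST {w}. Thus FOLLOW(<D>) = {u, w}.
FOLLOW(<K>): in <K>::=w <K> <A>, <K> is followed by <A> with FIRST {epsilon, u, w}; in <K>::=w <K> <A>, the suffix after <K> is nullable (adds nothing new); in <D>::=<K>, the suffix after <K> is empty, so FOLLOW(<K>) ⊇ FOLLOW(<D>) = {u, w}. Thus FOLLOW(<K>) = {u, w}.
FOLLOW(<A>): in <S>::=<A> <D> u, <A> is followed by <D> u with FIRST {u, w}; in <K>::=w <K> <A>, the suffix after <A> is empty, so FOLLOW(<A>) ⊇ FOLLOW(<K>) = {u, w}. Thus FOLLOW(<A>) = {u, w}.

{u, w}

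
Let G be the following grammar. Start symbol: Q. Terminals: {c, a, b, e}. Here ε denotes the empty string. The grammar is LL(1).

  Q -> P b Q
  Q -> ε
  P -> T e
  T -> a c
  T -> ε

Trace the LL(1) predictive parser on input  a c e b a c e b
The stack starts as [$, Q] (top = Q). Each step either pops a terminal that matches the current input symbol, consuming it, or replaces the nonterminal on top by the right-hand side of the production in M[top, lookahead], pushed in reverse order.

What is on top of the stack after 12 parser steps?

step 1: stack=$ Q  input=a c e b a c e b $  — expand Q -> P b Q
step 2: stack=$ Q b P  input=a c e b a c e b $  — expand P -> T e
step 3: stack=$ Q b e T  input=a c e b a c e b $  — expand T -> a c
step 4: stack=$ Q b e c a  input=a c e b a c e b $  — match a
step 5: stack=$ Q b e c  input=c e b a c e b $  — match c
step 6: stack=$ Q b e  input=e b a c e b $  — match e
step 7: stack=$ Q b  input=b a c e b $  — match b
step 8: stack=$ Q  input=a c e b $  — expand Q -> P b Q
step 9: stack=$ Q b P  input=a c e b $  — expand P -> T e
step 10: stack=$ Q b e T  input=a c e b $  — expand T -> a c
step 11: stack=$ Q b e c a  input=a c e b $  — match a
step 12: stack=$ Q b e c  input=c e b $  — match c
Stack after step 12: $ Q b e (top = e).

e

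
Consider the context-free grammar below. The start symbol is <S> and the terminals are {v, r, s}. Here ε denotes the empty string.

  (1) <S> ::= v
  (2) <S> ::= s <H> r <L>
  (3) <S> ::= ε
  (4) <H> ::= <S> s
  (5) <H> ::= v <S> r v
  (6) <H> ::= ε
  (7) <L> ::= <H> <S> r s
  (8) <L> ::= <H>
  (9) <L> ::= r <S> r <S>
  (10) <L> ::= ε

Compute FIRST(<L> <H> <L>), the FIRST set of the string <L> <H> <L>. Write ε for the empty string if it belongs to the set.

FIRST(<S>): from <S>::=v we get {v}; from <S>::=s <H> r <L> we get {s}; from <S>::=ε we get {ε}. So FIRST(<S>) = {ε, s, v}.
FIRST(<H>): from <H>::=<S> s we get {s, v}; from <H>::=v <S> r v we get {v}; from <H>::=ε we get {ε}. So FIRST(<H>) = {ε, s, v}.
FIRST(<L>): from <L>::=<H> <S> r s we get {r, s, v}; from <L>::=<H> we get {ε, s, v}; from <L>::=r <S> r <S> we get {r}; from <L>::=ε we get {ε}. So FIRST(<L>) = {ε, r, s, v}.
FIRST(<L> <H> <L>): take FIRST of each symbol in turn, carrying on past any symbol whose FIRST contains ε; result {ε, r, s, v}.

{ε, r, s, v}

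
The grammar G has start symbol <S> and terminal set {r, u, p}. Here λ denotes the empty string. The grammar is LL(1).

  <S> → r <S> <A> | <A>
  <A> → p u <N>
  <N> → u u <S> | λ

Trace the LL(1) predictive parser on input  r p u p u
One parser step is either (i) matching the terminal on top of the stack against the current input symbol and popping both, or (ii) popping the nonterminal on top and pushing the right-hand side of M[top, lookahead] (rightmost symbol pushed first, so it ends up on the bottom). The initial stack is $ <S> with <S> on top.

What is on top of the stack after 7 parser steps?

<A>

     Stack          Input        Action
  1  $ <S>          r p u p u $  expand <S> → r <S> <A>
  2  $ <A> <S> r    r p u p u $  match r
  3  $ <A> <S>      p u p u $    expand <S> → <A>
  4  $ <A> <A>      p u p u $    expand <A> → p u <N>
  5  $ <A> <N> u p  p u p u $    match p
  6  $ <A> <N> u    u p u $      match u
  7  $ <A> <N>      p u $        expand <N> → λ
Stack after step 7: $ <A> (top = <A>).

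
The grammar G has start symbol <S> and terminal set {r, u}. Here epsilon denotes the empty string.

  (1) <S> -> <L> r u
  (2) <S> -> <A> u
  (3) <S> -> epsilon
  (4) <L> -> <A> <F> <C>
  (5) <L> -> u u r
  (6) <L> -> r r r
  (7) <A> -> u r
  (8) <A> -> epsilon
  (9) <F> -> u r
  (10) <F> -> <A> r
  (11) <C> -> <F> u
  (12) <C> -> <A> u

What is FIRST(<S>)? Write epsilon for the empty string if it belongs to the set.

{epsilon, r, u}

FIRST(<A>) = {epsilon, u}
FIRST(<F>) = {r, u}  (via <A> r)
FIRST(<L>) = {r, u}  (via <A> <F> <C>)
FIRST(<C>) = {r, u}  (via <F> u, <A> u)
FIRST(<S>) = {epsilon, r, u}  (via <L> r u, <A> u)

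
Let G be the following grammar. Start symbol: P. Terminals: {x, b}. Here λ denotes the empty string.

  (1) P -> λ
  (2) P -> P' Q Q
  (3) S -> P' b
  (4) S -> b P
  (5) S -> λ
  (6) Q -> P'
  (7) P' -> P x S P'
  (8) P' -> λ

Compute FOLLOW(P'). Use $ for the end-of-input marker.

FIRST(P) = {λ, x}  (via P' Q Q)
FIRST(P') = {λ, x}  (via P x S P')
FIRST(S) = {λ, b, x}  (via P' b)
FIRST(Q) = {λ, x}  (via P')
FOLLOW(P) includes $ since P is the start symbol.
FOLLOW(P): in S->b P, the suffix after P is empty, so FOLLOW(P) ⊇ FOLLOW(S) = {$, b, x}; in P'->P x S P', P is followed by x S P' with FIRST {x}. Thus FOLLOW(P) = {$, b, x}.
FOLLOW(Q): in P->P' Q Q (occurrence 1), Q is followed by Q with FIRST {λ, x}; in P->P' Q Q (occurrence 1), the suffix after Q is nullable, so FOLLOW(Q) ⊇ FOLLOW(P) = {$, b, x}; in P->P' Q Q (occurrence 2), the suffix after Q is empty, so FOLLOW(Q) ⊇ FOLLOW(P) = {$, b, x}. Thus FOLLOW(Q) = {$, b, x}.
FOLLOW(P'): in P->P' Q Q, P' is followed by Q Q with FIRST {λ, x}; in P->P' Q Q, the suffix after P' is nullable, so FOLLOW(P') ⊇ FOLLOW(P) = {$, b, x}; in S->P' b, P' is followed by b with FIRST {b}; in Q->P', the suffix after P' is empty, so FOLLOW(P') ⊇ FOLLOW(Q) = {$, b, x}; in P'->P x S P', the suffix after P' is empty (adds nothing new). Thus FOLLOW(P') = {$, b, x}.
FOLLOW(S): in P'->P x S P', S is followed by P' with FIRST {λ, x}; in P'->P x S P', the suffix after S is nullable, so FOLLOW(S) ⊇ FOLLOW(P') = {$, b, x}. Thus FOLLOW(S) = {$, b, x}.

{$, b, x}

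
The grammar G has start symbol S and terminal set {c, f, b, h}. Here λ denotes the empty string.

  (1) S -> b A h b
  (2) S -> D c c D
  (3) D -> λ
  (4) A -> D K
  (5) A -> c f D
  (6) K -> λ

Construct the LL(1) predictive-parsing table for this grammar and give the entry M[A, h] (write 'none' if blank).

A -> D K

FIRST(D) = {λ}
FIRST(K) = {λ}
FIRST(S) = {b, c}  (via D c c D)
FIRST(A) = {λ, c}  (via D K)
FOLLOW(S) includes $ since S is the start symbol.
FOLLOW(A): in S->b A h b, A is followed by h b with FIRST {h}. Thus FOLLOW(A) = {h}.
For A -> D K: FIRST(D K) = {λ}, so it goes in M[A, t] for t ∈ {}; since λ ∈ FIRST, also for every t ∈ FOLLOW(A) = {h}.
For A -> c f D: FIRST(c f D) = {c}, so it goes in M[A, t] for t ∈ {c}.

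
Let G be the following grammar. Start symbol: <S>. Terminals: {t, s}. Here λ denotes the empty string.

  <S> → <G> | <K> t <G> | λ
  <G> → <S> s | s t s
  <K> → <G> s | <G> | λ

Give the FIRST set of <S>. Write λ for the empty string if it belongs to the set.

FIRST(<S>): from <S>→<G> we get {s, t}; from <S>→<K> t <G> we get {s, t}; from <S>→λ we get {λ}. So FIRST(<S>) = {λ, s, t}.
FIRST(<G>): from <G>→<S> s we get {s, t}; from <G>→s t s we get {s}. So FIRST(<G>) = {s, t}.
FIRST(<K>): from <K>→<G> s we get {s, t}; from <K>→<G> we get {s, t}; from <K>→λ we get {λ}. So FIRST(<K>) = {λ, s, t}.

{λ, s, t}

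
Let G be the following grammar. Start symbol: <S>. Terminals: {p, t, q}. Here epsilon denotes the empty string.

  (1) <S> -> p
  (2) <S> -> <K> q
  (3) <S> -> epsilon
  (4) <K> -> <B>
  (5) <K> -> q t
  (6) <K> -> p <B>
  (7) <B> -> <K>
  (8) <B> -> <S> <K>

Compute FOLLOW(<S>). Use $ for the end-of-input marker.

{$, p, q}

FIRST(<S>): from <S>->p we get {p}; from <S>-><K> q we get {p, q}; from <S>->epsilon we get {epsilon}. So FIRST(<S>) = {epsilon, p, q}.
FIRST(<K>): from <K>-><B> we get {p, q}; from <K>->q t we get {q}; from <K>->p <B> we get {p}. So FIRST(<K>) = {p, q}.
FIRST(<B>): from <B>-><K> we get {p, q}; from <B>-><S> <K> we get {p, q}. So FIRST(<B>) = {p, q}.
FOLLOW(<S>) includes $ since <S> is the start symbol.
FOLLOW(<S>): in <B>-><S> <K>, <S> is followed by <K> with FIRST {p, q}. Thus FOLLOW(<S>) = {$, p, q}.
FOLLOW(<K>): in <S>-><K> q, <K> is followed by q with FIRST {q}; in <B>-><K>, the suffix after <K> is empty, so FOLLOW(<K>) ⊇ FOLLOW(<B>) = {q}; in <B>-><S> <K>, the suffix after <K> is empty, so FOLLOW(<K>) ⊇ FOLLOW(<B>) = {q}. Thus FOLLOW(<K>) = {q}.
FOLLOW(<B>): in <K>-><B>, the suffix after <B> is empty, so FOLLOW(<B>) ⊇ FOLLOW(<K>) = {q}; in <K>->p <B>, the suffix after <B> is empty, so FOLLOW(<B>) ⊇ FOLLOW(<K>) = {q}. Thus FOLLOW(<B>) = {q}.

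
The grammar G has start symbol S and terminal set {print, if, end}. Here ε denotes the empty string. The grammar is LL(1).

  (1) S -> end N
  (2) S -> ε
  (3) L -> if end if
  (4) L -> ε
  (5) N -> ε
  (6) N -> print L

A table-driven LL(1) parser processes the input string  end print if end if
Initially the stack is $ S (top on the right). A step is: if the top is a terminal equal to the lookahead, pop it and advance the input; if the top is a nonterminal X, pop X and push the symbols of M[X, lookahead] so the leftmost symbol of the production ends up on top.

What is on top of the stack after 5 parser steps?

if

step 1: stack=$ S  input=end print if end if $  — expand S -> end N
step 2: stack=$ N end  input=end print if end if $  — match end
step 3: stack=$ N  input=print if end if $  — expand N -> print L
step 4: stack=$ L print  input=print if end if $  — match print
step 5: stack=$ L  input=if end if $  — expand L -> if end if
Stack after step 5: $ if end if (top = if).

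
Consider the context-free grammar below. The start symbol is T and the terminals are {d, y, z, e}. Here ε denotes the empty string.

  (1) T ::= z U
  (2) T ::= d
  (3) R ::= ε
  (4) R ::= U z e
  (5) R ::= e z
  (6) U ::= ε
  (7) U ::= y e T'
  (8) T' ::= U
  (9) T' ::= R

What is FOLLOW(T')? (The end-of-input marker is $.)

FIRST(T) = {d, z}
FIRST(U) = {ε, y}
FIRST(R) = {ε, e, y, z}  (via U z e)
FIRST(T') = {ε, e, y, z}  (via U, R)
FOLLOW(T) includes $ since T is the start symbol.
FOLLOW(T): T appears on no right-hand side. Thus FOLLOW(T) = {$}.
FOLLOW(R): in T'::=R, the suffix after R is empty, so FOLLOW(R) ⊇ FOLLOW(T') = {$, z}. Thus FOLLOW(R) = {$, z}.
FOLLOW(U): in T::=z U, the suffix after U is empty, so FOLLOW(U) ⊇ FOLLOW(T) = {$}; in R::=U z e, U is followed by z e with FIRST {z}; in T'::=U, the suffix after U is empty, so FOLLOW(U) ⊇ FOLLOW(T') = {$, z}. Thus FOLLOW(U) = {$, z}.
FOLLOW(T'): in U::=y e T', the suffix after T' is empty, so FOLLOW(T') ⊇ FOLLOW(U) = {$, z}. Thus FOLLOW(T') = {$, z}.

{$, z}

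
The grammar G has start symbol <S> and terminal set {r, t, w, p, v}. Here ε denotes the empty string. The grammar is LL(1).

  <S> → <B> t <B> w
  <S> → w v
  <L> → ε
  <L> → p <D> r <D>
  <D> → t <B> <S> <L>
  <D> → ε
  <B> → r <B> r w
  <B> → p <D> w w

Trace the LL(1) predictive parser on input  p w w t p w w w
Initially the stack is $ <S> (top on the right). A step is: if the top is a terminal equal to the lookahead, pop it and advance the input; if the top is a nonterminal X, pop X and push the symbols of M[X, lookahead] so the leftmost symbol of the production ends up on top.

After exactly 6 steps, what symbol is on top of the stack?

     Stack                Input              Action
  1  $ <S>                p w w t p w w w $  expand <S> → <B> t <B> w
  2  $ w <B> t <B>        p w w t p w w w $  expand <B> → p <D> w w
  3  $ w <B> t w w <D> p  p w w t p w w w $  match p
  4  $ w <B> t w w <D>    w w t p w w w $    expand <D> → ε
  5  $ w <B> t w w        w w t p w w w $    match w
  6  $ w <B> t w          w t p w w w $      match w
Stack after step 6: $ w <B> t (top = t).

t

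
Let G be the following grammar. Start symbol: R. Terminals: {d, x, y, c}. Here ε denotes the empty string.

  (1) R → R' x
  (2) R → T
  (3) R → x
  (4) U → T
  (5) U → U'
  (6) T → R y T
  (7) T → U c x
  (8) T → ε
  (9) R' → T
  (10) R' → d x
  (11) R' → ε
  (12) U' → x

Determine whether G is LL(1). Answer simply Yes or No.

FIRST(R) = {ε, c, d, x, y}
FIRST(U) = {ε, c, d, x, y}
FIRST(T) = {ε, c, d, x, y}
FIRST(R') = {ε, c, d, x, y}
FIRST(U') = {x}
FOLLOW(R) = {$, y}
FOLLOW(U) = {c}
FOLLOW(T) = {$, c, x, y}
FOLLOW(R') = {x}
FOLLOW(U') = {c}
Cell M[R, c] receives both R → R' x and R → T — the grammar is not LL(1).

No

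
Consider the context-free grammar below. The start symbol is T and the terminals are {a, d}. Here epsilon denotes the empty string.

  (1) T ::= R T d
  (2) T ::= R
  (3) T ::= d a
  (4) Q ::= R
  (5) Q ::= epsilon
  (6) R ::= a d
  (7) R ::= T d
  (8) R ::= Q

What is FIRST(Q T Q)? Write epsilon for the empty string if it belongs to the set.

{epsilon, a, d}

FIRST(T) = {epsilon, a, d}  (via R T d, R)
FIRST(Q) = {epsilon, a, d}  (via R)
FIRST(R) = {epsilon, a, d}  (via T d, Q)
FIRST(Q T Q): take FIRST of each symbol in turn, carrying on past any symbol whose FIRST contains epsilon; result {epsilon, a, d}.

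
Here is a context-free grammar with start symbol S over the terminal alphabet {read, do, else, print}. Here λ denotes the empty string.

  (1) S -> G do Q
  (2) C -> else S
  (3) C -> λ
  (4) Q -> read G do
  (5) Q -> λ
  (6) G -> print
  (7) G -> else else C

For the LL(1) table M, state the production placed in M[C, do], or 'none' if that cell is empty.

FIRST(C) = {λ, else}
FIRST(Q) = {λ, read}
FIRST(G) = {else, print}
FIRST(S) = {else, print}  (via G do Q)
FOLLOW(S) includes $ since S is the start symbol.
FOLLOW(G): in S->G do Q, G is followed by do Q with FIRST {do}; in Q->read G do, G is followed by do with FIRST {do}. Thus FOLLOW(G) = {do}.
FOLLOW(C): in G->else else C, the suffix after C is empty, so FOLLOW(C) ⊇ FOLLOW(G) = {do}. Thus FOLLOW(C) = {do}.
For C -> else S: FIRST(else S) = {else}, so it goes in M[C, t] for t ∈ {else}.
For C -> λ: FIRST(λ) = {λ}, so it goes in M[C, t] for t ∈ {}; since λ ∈ FIRST, also for every t ∈ FOLLOW(C) = {do}.

C -> λ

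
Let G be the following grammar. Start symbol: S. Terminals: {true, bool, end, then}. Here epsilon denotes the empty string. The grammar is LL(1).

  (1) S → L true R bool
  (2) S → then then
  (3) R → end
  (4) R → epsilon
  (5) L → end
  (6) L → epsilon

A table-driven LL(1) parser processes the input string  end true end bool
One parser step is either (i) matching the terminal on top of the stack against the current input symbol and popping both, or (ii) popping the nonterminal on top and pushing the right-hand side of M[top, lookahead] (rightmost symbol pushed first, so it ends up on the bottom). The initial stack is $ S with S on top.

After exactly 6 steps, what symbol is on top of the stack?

     Stack              Input                Action
  1  $ S                end true end bool $  expand S → L true R bool
  2  $ bool R true L    end true end bool $  expand L → end
  3  $ bool R true end  end true end bool $  match end
  4  $ bool R true      true end bool $      match true
  5  $ bool R           end bool $           expand R → end
  6  $ bool end         end bool $           match end
Stack after step 6: $ bool (top = bool).

bool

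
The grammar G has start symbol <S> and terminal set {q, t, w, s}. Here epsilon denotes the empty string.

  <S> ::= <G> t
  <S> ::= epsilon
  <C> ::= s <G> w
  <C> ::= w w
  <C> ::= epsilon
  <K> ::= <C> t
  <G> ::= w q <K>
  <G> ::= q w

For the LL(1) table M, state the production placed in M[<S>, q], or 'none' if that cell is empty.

<S> ::= <G> t

FIRST(<C>) = {epsilon, s, w}
FIRST(<G>) = {q, w}
FIRST(<S>) = {epsilon, q, w}  (via <G> t)
FIRST(<K>) = {s, t, w}  (via <C> t)
FOLLOW(<S>) includes $ since <S> is the start symbol.
FOLLOW(<S>): <S> appears on no right-hand side. Thus FOLLOW(<S>) = {$}.
For <S> ::= <G> t: FIRST(<G> t) = {q, w}, so it goes in M[<S>, t] for t ∈ {q, w}.
For <S> ::= epsilon: FIRST(epsilon) = {epsilon}, so it goes in M[<S>, t] for t ∈ {}; since epsilon ∈ FIRST, also for every t ∈ FOLLOW(<S>) = {$}.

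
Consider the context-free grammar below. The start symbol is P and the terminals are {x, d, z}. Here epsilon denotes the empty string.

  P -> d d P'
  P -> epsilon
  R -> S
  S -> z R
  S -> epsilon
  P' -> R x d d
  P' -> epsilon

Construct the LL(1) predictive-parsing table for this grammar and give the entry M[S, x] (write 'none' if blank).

S -> epsilon

FIRST(P) = {epsilon, d}
FIRST(S) = {epsilon, z}
FIRST(R) = {epsilon, z}  (via S)
FIRST(P') = {epsilon, x, z}  (via R x d d)
FOLLOW(P) includes $ since P is the start symbol.
FOLLOW(R): in S->z R, the suffix after R is empty, so FOLLOW(R) ⊇ FOLLOW(S) = {x}; in P'->R x d d, R is followed by x d d with FIRST {x}. Thus FOLLOW(R) = {x}.
FOLLOW(S): in R->S, the suffix after S is empty, so FOLLOW(S) ⊇ FOLLOW(R) = {x}. Thus FOLLOW(S) = {x}.
For S -> z R: FIRST(z R) = {z}, so it goes in M[S, t] for t ∈ {z}.
For S -> epsilon: FIRST(epsilon) = {epsilon}, so it goes in M[S, t] for t ∈ {}; since epsilon ∈ FIRST, also for every t ∈ FOLLOW(S) = {x}.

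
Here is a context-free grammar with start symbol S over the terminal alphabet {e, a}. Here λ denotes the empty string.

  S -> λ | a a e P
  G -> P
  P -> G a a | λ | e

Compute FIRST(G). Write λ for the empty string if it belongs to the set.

{λ, a, e}

FIRST(S) = {λ, a}
FIRST(G) = {λ, a, e}  (via P)
FIRST(P) = {λ, a, e}  (via G a a)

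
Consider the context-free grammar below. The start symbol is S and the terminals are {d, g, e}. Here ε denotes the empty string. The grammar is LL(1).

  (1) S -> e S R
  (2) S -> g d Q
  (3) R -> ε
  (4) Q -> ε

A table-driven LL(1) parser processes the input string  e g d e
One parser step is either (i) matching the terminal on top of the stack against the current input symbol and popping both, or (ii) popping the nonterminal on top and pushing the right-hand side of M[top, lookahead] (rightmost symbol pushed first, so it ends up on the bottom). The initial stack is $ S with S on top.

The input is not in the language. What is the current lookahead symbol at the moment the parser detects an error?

step 1: stack=$ S  input=e g d e $  — expand S -> e S R
step 2: stack=$ R S e  input=e g d e $  — match e
step 3: stack=$ R S  input=g d e $  — expand S -> g d Q
step 4: stack=$ R Q d g  input=g d e $  — match g
step 5: stack=$ R Q d  input=d e $  — match d
step 6: stack=$ R Q  input=e $  — error: M[Q, e] is empty

e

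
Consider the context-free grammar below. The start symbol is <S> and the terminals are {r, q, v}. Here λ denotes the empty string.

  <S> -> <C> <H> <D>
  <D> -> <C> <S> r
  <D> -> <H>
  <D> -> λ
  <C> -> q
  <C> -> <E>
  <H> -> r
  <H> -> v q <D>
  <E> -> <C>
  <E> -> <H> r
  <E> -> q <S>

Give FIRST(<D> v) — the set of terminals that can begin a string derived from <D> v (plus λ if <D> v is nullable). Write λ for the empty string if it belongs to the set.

{q, r, v}

FIRST(<H>) = {r, v}
FIRST(<S>) = {q, r, v}  (via <C> <H> <D>)
FIRST(<D>) = {λ, q, r, v}  (via <C> <S> r, <H>)
FIRST(<C>) = {q, r, v}  (via <E>)
FIRST(<E>) = {q, r, v}  (via <C>, <H> r)
FIRST(<D> v): take FIRST of each symbol in turn, carrying on past any symbol whose FIRST contains λ; result {q, r, v}.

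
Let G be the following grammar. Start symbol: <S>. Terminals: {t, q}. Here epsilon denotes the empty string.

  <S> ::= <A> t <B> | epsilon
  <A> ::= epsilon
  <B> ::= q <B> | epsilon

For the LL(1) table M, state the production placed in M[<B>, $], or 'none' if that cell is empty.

FIRST(<A>) = {epsilon}
FIRST(<B>) = {epsilon, q}
FIRST(<S>) = {epsilon, t}  (via <A> t <B>)
FOLLOW(<S>) includes $ since <S> is the start symbol.
FOLLOW(<S>): <S> appears on no right-hand side. Thus FOLLOW(<S>) = {$}.
FOLLOW(<B>): in <S>::=<A> t <B>, the suffix after <B> is empty, so FOLLOW(<B>) ⊇ FOLLOW(<S>) = {$}; in <B>::=q <B>, the suffix after <B> is empty (adds nothing new). Thus FOLLOW(<B>) = {$}.
For <B> ::= q <B>: FIRST(q <B>) = {q}, so it goes in M[<B>, t] for t ∈ {q}.
For <B> ::= epsilon: FIRST(epsilon) = {epsilon}, so it goes in M[<B>, t] for t ∈ {}; since epsilon ∈ FIRST, also for every t ∈ FOLLOW(<B>) = {$}.

<B> ::= epsilon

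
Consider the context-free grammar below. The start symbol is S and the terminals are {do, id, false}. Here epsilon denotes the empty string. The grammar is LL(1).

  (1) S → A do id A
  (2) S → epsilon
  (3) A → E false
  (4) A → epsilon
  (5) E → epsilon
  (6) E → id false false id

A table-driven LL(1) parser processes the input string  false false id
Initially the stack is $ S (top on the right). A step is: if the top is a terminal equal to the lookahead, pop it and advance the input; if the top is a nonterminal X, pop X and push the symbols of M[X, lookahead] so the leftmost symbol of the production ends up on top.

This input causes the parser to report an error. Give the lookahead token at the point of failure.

false

step 1: stack=$ S  input=false false id $  — expand S → A do id A
step 2: stack=$ A id do A  input=false false id $  — expand A → E false
step 3: stack=$ A id do false E  input=false false id $  — expand E → epsilon
step 4: stack=$ A id do false  input=false false id $  — match false
step 5: stack=$ A id do  input=false id $  — error: top is terminal do but lookahead is false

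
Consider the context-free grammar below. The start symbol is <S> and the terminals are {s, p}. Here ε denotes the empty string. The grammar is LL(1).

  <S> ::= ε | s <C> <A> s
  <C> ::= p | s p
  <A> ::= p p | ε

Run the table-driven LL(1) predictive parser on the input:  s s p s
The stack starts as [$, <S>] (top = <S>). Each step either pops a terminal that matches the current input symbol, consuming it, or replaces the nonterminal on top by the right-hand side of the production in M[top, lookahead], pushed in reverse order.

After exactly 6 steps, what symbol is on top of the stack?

     Stack          Input      Action
  1  $ <S>          s s p s $  expand <S> ::= s <C> <A> s
  2  $ s <A> <C> s  s s p s $  match s
  3  $ s <A> <C>    s p s $    expand <C> ::= s p
  4  $ s <A> p s    s p s $    match s
  5  $ s <A> p      p s $      match p
  6  $ s <A>        s $        expand <A> ::= ε
Stack after step 6: $ s (top = s).

s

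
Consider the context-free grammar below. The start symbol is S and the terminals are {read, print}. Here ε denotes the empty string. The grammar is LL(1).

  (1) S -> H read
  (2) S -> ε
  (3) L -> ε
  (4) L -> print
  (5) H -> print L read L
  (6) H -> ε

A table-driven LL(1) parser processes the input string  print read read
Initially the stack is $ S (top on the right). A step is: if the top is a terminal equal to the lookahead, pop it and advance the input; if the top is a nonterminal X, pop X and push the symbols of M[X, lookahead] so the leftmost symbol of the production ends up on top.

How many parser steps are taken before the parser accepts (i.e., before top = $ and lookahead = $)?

7

step 1: stack=$ S  input=print read read $  — expand S -> H read
step 2: stack=$ read H  input=print read read $  — expand H -> print L read L
step 3: stack=$ read L read L print  input=print read read $  — match print
step 4: stack=$ read L read L  input=read read $  — expand L -> ε
step 5: stack=$ read L read  input=read read $  — match read
step 6: stack=$ read L  input=read $  — expand L -> ε
step 7: stack=$ read  input=read $  — match read
Accept reached after 7 steps.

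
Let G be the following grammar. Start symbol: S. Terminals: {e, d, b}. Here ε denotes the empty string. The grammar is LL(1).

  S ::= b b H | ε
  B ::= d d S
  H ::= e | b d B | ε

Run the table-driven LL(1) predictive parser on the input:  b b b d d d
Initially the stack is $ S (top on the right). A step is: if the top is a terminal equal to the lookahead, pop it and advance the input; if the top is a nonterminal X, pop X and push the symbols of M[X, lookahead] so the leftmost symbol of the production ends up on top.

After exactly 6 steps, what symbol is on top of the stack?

B

     Stack    Input          Action
  1  $ S      b b b d d d $  expand S ::= b b H
  2  $ H b b  b b b d d d $  match b
  3  $ H b    b b d d d $    match b
  4  $ H      b d d d $      expand H ::= b d B
  5  $ B d b  b d d d $      match b
  6  $ B d    d d d $        match d
Stack after step 6: $ B (top = B).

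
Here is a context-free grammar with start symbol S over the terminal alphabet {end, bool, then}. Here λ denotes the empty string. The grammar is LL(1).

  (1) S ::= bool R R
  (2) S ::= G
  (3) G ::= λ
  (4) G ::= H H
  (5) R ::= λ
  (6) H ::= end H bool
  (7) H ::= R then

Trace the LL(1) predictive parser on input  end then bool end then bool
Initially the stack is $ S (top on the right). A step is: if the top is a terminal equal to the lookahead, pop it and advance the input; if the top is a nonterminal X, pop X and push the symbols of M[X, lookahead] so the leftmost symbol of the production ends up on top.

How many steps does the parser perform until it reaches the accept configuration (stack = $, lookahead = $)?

14

step 1: stack=$ S  input=end then bool end then bool $  — expand S ::= G
step 2: stack=$ G  input=end then bool end then bool $  — expand G ::= H H
step 3: stack=$ H H  input=end then bool end then bool $  — expand H ::= end H bool
step 4: stack=$ H bool H end  input=end then bool end then bool $  — match end
step 5: stack=$ H bool H  input=then bool end then bool $  — expand H ::= R then
step 6: stack=$ H bool then R  input=then bool end then bool $  — expand R ::= λ
step 7: stack=$ H bool then  input=then bool end then bool $  — match then
step 8: stack=$ H bool  input=bool end then bool $  — match bool
step 9: stack=$ H  input=end then bool $  — expand H ::= end H bool
step 10: stack=$ bool H end  input=end then bool $  — match end
step 11: stack=$ bool H  input=then bool $  — expand H ::= R then
step 12: stack=$ bool then R  input=then bool $  — expand R ::= λ
step 13: stack=$ bool then  input=then bool $  — match then
step 14: stack=$ bool  input=bool $  — match bool
Accept reached after 14 steps.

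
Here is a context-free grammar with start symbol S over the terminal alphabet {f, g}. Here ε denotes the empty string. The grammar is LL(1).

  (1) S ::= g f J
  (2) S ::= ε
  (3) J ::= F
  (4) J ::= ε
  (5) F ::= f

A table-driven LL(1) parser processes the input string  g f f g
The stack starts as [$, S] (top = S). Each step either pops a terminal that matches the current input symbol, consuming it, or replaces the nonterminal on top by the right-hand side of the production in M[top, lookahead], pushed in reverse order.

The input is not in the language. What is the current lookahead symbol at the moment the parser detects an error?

g

     Stack    Input      Action
  1  $ S      g f f g $  expand S ::= g f J
  2  $ J f g  g f f g $  match g
  3  $ J f    f f g $    match f
  4  $ J      f g $      expand J ::= F
  5  $ F      f g $      expand F ::= f
  6  $ f      f g $      match f
  7  $        g $        error: stack empty but input remains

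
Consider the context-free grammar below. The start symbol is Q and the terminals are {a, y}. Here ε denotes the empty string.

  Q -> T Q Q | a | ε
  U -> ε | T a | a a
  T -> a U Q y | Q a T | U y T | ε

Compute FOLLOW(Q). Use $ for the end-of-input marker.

FIRST(Q): from Q->T Q Q we get {ε, a, y}; from Q->a we get {a}; from Q->ε we get {ε}. So FIRST(Q) = {ε, a, y}.
FIRST(U): from U->ε we get {ε}; from U->T a we get {a, y}; from U->a a we get {a}. So FIRST(U) = {ε, a, y}.
FIRST(T): from T->a U Q y we get {a}; from T->Q a T we get {a, y}; from T->U y T we get {a, y}; from T->ε we get {ε}. So FIRST(T) = {ε, a, y}.
FOLLOW(Q) includes $ since Q is the start symbol.
FOLLOW(Q): in Q->T Q Q (occurrence 1), Q is followed by Q with FIRST {ε, a, y}; in Q->T Q Q (occurrence 1), the suffix after Q is nullable (adds nothing new); in Q->T Q Q (occurrence 2), the suffix after Q is empty (adds nothing new); in T->a U Q y, Q is followed by y with FIRST {y}; in T->Q a T, Q is followed by a T with FIRST {a}. Thus FOLLOW(Q) = {$, a, y}.
FOLLOW(U): in T->a U Q y, U is followed by Q y with FIRST {a, y}; in T->U y T, U is followed by y T with FIRST {y}. Thus FOLLOW(U) = {a, y}.
FOLLOW(T): in Q->T Q Q, T is followed by Q Q with FIRST {ε, a, y}; in Q->T Q Q, the suffix after T is nullable, so FOLLOW(T) ⊇ FOLLOW(Q) = {$, a, y}; in U->T a, T is followed by a with FIRST {a}; in T->Q a T, the suffix after T is empty (adds nothing new); in T->U y T, the suffix after T is empty (adds nothing new). Thus FOLLOW(T) = {$, a, y}.

{$, a, y}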